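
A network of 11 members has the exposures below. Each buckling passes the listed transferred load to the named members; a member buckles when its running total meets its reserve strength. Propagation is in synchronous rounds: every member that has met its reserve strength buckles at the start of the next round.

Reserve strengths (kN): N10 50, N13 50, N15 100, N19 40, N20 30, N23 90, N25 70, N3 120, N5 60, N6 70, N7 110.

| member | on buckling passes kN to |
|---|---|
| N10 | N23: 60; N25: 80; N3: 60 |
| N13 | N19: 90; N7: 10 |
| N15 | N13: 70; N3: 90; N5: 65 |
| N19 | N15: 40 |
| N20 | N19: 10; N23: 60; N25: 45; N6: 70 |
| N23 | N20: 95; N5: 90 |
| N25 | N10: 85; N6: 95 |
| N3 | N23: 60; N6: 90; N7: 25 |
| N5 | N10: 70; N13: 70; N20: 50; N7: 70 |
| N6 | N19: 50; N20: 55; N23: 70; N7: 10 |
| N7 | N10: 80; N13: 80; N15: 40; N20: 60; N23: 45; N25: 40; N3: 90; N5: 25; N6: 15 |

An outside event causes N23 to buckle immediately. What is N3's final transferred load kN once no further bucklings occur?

60

Round 1 — N23 buckles (initial).
  N20: +95 → 95 ≥ 30
  N5: +90 → 90 ≥ 60
Round 2 — N20, N5 buckle.
  N10: +70 → 70 ≥ 50
  N13: +70 → 70 ≥ 50
  N19: +10 → 10 < 40
  N25: +45 → 45 < 70
  N6: +70 → 70 ≥ 70
  N7: +70 → 70 < 110
Round 3 — N10, N13, N6 buckle.
  N19: +90+50 → 150 ≥ 40
  N25: +80 → 125 ≥ 70
  N3: +60 → 60 < 120
  N7: +10+10 → 90 < 110
Round 4 — N19, N25 buckle.
  N15: +40 → 40 < 100
No further bucklings.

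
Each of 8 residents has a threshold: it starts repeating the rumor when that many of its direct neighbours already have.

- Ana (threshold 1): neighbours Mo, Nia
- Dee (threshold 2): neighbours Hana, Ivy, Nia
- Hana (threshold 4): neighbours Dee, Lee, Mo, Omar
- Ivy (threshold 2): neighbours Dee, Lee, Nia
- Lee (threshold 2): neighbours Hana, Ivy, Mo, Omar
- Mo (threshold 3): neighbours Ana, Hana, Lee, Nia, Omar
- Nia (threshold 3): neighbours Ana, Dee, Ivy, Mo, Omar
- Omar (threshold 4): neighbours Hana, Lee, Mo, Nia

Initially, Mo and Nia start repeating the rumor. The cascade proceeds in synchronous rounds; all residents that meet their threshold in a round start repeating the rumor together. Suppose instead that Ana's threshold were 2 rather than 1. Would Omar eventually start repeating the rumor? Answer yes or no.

no

With Ana's threshold at 2:
Round 1 — Mo, Nia start repeating the rumor (initial).
Round 2 — checking thresholds:
  Ana: 2 of 2 neighbours ≥ 2, starts repeating the rumor.
  Dee: 1 of 3 neighbours < 2, below threshold.
  Hana: 1 of 4 neighbours < 4, below threshold.
  Ivy: 1 of 3 neighbours < 2, below threshold.
  Lee: 1 of 4 neighbours < 2, below threshold.
  Omar: 2 of 4 neighbours < 4, below threshold.
Round 3 — no new spreads; cascade stops.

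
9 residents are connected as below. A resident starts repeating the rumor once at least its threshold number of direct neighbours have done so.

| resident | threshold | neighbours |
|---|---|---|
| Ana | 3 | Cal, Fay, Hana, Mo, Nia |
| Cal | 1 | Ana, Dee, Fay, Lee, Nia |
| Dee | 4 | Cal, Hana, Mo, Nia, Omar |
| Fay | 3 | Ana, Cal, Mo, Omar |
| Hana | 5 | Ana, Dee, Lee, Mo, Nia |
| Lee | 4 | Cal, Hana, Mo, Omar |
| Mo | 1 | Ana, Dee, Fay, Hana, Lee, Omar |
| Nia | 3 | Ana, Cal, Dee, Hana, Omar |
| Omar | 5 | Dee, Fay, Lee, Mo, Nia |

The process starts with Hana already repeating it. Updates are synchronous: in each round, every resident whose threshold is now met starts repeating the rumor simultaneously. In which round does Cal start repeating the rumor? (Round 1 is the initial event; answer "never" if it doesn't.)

never

Round 1 — Hana starts repeating the rumor (initial).
Round 2 — checking thresholds:
  Ana: 1 of 5 neighbours < 3, holds.
  Dee: 1 of 5 neighbours < 4, holds.
  Lee: 1 of 4 neighbours < 4, holds.
  Mo: 1 of 6 neighbours ≥ 1, starts repeating the rumor.
  Nia: 1 of 5 neighbours < 3, holds.
Round 3 — no new spreads; cascade stops.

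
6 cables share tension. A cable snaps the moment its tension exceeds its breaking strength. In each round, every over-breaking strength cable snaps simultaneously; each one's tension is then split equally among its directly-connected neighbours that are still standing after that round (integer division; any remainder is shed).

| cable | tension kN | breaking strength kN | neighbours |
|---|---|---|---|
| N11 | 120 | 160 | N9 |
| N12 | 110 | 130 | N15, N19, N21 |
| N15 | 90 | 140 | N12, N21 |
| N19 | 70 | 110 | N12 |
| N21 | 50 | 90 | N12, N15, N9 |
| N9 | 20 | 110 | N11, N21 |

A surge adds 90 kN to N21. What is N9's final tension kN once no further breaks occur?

66

Round 1 — N21 at 140 > 90. N21 snaps.
  N21 sheds 140 kN to N12, N15, N9: 46 each (2 lost).
    N12: 110+46 = 156 > 130
    N15: 90+46 = 136 ≤ 140
    N9: 20+46 = 66 ≤ 110
Round 2 — N12 snaps.
  N12 sheds 156 kN to N15, N19: 78 each.
    N15: 136+78 = 214 > 140
    N19: 70+78 = 148 > 110
Round 3 — N15, N19 snap.
  N15 sheds 214 kN: no online neighbours, lost.
  N19 sheds 148 kN: no online neighbours, lost.
No further breaks.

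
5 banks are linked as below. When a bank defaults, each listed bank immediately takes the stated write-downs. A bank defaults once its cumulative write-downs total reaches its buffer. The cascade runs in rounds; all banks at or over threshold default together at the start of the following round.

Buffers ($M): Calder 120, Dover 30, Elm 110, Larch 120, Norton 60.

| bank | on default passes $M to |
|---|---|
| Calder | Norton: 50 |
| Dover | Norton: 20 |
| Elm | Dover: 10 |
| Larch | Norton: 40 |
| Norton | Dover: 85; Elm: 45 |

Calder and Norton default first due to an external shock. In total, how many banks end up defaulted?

3

Round 1 — Calder, Norton default (initial).
  Dover: +85 → 85 ≥ 30
  Elm: +45 → 45 < 110
Round 2 — Dover defaults.
No further defaults.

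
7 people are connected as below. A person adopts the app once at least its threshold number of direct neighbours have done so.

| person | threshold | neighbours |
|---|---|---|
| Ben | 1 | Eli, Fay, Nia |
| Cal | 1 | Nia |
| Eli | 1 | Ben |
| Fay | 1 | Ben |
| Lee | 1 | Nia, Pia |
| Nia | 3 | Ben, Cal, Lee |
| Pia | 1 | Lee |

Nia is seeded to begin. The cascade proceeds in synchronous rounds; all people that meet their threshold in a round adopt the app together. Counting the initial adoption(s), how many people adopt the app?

7

Round 1 — Nia adopts the app (initial).
Round 2 — checking thresholds:
  Ben: 1 of 3 neighbours ≥ 1, adopts the app.
  Cal: 1 of 1 neighbours ≥ 1, adopts the app.
  Lee: 1 of 2 neighbours ≥ 1, adopts the app.
Round 3 — checking thresholds:
  Eli: 1 of 1 neighbours ≥ 1, adopts the app.
  Fay: 1 of 1 neighbours ≥ 1, adopts the app.
  Pia: 1 of 1 neighbours ≥ 1, adopts the app.
Round 4 — no new adoptions; cascade stops.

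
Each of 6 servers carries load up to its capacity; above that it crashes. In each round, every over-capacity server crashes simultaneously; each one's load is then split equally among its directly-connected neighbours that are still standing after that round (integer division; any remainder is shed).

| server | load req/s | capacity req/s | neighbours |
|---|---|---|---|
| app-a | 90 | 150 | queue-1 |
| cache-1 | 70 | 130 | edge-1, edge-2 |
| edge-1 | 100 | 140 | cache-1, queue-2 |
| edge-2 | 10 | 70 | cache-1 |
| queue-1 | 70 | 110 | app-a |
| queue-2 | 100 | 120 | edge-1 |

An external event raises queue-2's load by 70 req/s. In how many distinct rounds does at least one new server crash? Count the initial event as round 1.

Round 1 — queue-2 at 170 > 120. queue-2 crashes.
  queue-2 sheds 170 req/s to edge-1: 170 each.
    edge-1: 100+170 = 270 > 140
Round 2 — edge-1 crashes.
  edge-1 sheds 270 req/s to cache-1: 270 each.
    cache-1: 70+270 = 340 > 130
Round 3 — cache-1 crashes.
  cache-1 sheds 340 req/s to edge-2: 340 each.
    edge-2: 10+340 = 350 > 70
Round 4 — edge-2 crashes.
  edge-2 sheds 350 req/s: no online neighbours, lost.
No further crashes.

4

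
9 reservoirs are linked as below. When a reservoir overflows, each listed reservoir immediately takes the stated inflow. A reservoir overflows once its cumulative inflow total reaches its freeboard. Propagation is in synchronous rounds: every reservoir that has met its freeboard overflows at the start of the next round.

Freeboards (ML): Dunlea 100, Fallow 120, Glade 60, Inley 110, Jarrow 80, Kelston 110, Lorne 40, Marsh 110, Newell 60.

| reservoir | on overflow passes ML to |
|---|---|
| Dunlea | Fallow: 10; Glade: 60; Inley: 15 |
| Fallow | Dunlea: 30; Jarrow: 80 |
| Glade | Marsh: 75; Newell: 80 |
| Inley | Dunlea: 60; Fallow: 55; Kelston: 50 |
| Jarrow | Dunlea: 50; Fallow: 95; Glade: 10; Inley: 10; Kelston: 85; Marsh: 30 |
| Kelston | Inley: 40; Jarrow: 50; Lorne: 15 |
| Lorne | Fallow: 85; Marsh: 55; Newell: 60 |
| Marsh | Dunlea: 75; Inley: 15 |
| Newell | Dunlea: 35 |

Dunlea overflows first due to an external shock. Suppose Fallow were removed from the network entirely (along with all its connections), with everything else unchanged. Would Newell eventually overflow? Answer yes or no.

yes

With Fallow removed:
Round 1 — Dunlea overflows (initial).
  Glade: +60 → 60 ≥ 60
  Inley: +15 → 15 < 110
Round 2 — Glade overflows.
  Marsh: +75 → 75 < 110
  Newell: +80 → 80 ≥ 60
Round 3 — Newell overflows.
No further overflows.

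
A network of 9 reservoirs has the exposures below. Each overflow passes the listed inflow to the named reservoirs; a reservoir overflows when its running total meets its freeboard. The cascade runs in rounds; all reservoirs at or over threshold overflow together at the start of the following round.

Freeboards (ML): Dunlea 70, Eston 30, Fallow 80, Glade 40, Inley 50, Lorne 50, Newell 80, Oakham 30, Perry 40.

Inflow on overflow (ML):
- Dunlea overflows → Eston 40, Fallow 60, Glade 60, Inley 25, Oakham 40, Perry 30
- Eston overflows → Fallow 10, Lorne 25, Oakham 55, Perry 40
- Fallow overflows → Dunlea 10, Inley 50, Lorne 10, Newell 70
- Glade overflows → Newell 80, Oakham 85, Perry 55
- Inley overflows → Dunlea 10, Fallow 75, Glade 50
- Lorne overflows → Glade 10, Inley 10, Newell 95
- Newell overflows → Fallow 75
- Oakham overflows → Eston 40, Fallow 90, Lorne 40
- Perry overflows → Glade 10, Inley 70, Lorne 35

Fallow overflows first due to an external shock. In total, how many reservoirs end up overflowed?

Round 1 — Fallow overflows (initial).
  Dunlea: +10 → 10 < 70
  Inley: +50 → 50 ≥ 50
  Lorne: +10 → 10 < 50
  Newell: +70 → 70 < 80
Round 2 — Inley overflows.
  Dunlea: +10 → 20 < 70
  Glade: +50 → 50 ≥ 40
Round 3 — Glade overflows.
  Newell: +80 → 150 ≥ 80
  Oakham: +85 → 85 ≥ 30
  Perry: +55 → 55 ≥ 40
Round 4 — Newell, Oakham, Perry overflow.
  Eston: +40 → 40 ≥ 30
  Lorne: +40+35 → 85 ≥ 50
Round 5 — Eston, Lorne overflow.
No further overflows.

8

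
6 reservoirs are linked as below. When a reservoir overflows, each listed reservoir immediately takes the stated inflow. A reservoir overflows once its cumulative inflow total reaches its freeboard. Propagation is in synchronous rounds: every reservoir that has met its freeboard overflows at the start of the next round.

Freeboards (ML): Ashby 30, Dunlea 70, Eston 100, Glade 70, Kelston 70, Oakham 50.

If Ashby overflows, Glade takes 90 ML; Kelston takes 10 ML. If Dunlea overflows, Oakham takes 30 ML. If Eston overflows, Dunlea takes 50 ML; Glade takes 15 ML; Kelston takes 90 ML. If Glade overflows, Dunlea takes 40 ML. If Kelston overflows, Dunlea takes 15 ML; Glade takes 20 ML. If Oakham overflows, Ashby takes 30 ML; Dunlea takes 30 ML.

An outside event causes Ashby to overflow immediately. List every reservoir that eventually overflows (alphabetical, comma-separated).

Ashby, Glade

Round 1 — Ashby overflows (initial).
  Glade: +90 → 90 ≥ 70
  Kelston: +10 → 10 < 70
Round 2 — Glade overflows.
  Dunlea: +40 → 40 < 70
No further overflows.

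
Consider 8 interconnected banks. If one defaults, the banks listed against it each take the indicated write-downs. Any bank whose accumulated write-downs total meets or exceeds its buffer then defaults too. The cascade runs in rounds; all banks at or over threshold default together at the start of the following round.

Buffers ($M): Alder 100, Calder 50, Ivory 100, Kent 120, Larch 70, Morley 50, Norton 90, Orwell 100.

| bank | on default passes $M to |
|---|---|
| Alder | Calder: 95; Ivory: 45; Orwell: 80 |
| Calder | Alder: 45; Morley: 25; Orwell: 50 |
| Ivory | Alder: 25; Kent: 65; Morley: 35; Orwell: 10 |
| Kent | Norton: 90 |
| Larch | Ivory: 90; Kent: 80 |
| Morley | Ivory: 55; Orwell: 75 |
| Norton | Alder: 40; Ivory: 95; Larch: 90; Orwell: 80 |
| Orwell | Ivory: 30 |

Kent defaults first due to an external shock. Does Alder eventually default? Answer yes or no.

Round 1 — Kent defaults (initial).
  Norton: +90 → 90 ≥ 90
Round 2 — Norton defaults.
  Alder: +40 → 40 < 100
  Ivory: +95 → 95 < 100
  Larch: +90 → 90 ≥ 70
  Orwell: +80 → 80 < 100
Round 3 — Larch defaults.
  Ivory: +90 → 185 ≥ 100
Round 4 — Ivory defaults.
  Alder: +25 → 65 < 100
  Morley: +35 → 35 < 50
  Orwell: +10 → 90 < 100
No further defaults.

no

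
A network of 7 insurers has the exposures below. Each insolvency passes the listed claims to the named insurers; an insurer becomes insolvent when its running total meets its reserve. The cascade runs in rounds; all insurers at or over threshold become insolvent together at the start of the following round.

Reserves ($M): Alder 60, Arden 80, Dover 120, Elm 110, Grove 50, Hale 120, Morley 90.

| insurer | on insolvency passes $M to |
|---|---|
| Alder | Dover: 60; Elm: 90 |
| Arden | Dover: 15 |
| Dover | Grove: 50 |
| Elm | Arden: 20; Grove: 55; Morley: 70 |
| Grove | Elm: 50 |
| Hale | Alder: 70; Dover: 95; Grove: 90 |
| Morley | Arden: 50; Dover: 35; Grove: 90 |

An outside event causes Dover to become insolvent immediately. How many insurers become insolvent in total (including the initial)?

2

Round 1 — Dover becomes insolvent (initial).
  Grove: +50 → 50 ≥ 50
Round 2 — Grove becomes insolvent.
  Elm: +50 → 50 < 110
No further insolvencies.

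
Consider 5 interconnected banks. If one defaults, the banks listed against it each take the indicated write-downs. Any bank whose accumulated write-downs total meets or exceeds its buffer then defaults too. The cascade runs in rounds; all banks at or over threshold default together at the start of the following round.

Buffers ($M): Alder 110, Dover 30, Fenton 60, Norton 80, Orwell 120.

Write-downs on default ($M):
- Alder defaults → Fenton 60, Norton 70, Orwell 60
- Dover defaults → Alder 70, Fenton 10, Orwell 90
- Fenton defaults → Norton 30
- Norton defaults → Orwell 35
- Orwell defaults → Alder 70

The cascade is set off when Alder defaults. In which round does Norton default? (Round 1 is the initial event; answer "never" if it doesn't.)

Round 1 — Alder defaults (initial).
  Fenton: +60 → 60 ≥ 60
  Norton: +70 → 70 < 80
  Orwell: +60 → 60 < 120
Round 2 — Fenton defaults.
  Norton: +30 → 100 ≥ 80
Round 3 — Norton defaults.
  Orwell: +35 → 95 < 120
No further defaults.

3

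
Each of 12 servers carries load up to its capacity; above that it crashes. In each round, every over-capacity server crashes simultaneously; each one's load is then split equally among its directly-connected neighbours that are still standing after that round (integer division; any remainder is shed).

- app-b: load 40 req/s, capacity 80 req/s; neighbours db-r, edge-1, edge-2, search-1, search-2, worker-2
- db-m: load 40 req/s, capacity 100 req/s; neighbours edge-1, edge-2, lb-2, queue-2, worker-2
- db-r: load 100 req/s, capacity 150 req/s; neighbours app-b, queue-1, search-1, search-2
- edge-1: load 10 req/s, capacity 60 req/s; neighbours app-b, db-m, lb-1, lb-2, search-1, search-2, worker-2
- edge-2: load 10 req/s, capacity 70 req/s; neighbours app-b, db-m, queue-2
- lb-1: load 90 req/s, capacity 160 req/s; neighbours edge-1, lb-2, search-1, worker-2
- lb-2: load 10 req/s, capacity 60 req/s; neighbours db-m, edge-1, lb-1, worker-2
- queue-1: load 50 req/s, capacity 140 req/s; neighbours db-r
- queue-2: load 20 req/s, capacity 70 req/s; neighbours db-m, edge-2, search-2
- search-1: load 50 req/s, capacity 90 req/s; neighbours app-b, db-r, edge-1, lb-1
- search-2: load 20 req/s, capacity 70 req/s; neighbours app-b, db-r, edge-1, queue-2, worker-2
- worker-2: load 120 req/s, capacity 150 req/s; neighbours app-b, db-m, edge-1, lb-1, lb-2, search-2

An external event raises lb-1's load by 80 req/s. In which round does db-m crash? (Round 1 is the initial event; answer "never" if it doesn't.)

Round 1 — lb-1 at 170 > 160. lb-1 crashes.
  lb-1 sheds 170 req/s to edge-1, lb-2, search-1, worker-2: 42 each (2 lost).
    edge-1: 10+42 = 52 ≤ 60
    lb-2: 10+42 = 52 ≤ 60
    search-1: 50+42 = 92 > 90
    worker-2: 120+42 = 162 > 150
Round 2 — search-1, worker-2 crash.
  search-1 sheds 92 req/s to app-b, db-r, edge-1: 30 each (2 lost).
    app-b: 40+30 = 70 ≤ 80
    db-r: 100+30 = 130 ≤ 150
    edge-1: 52+30 = 82 > 60
  worker-2 sheds 162 req/s to app-b, db-m, edge-1, lb-2, search-2: 32 each (2 lost).
    app-b: 70+32 = 102 > 80
    db-m: 40+32 = 72 ≤ 100
    edge-1: 82+32 = 114 > 60
    lb-2: 52+32 = 84 > 60
    search-2: 20+32 = 52 ≤ 70
Round 3 — app-b, edge-1, lb-2 crash.
  app-b sheds 102 req/s to db-r, edge-2, search-2: 34 each.
    db-r: 130+34 = 164 > 150
    edge-2: 10+34 = 44 ≤ 70
    search-2: 52+34 = 86 > 70
  edge-1 sheds 114 req/s to db-m, search-2: 57 each.
    db-m: 72+57 = 129 > 100
    search-2: 86+57 = 143 > 70
  lb-2 sheds 84 req/s to db-m: 84 each.
    db-m: 129+84 = 213 > 100
Round 4 — db-m, db-r, search-2 crash.
  db-m sheds 213 req/s to edge-2, queue-2: 106 each (1 lost).
    edge-2: 44+106 = 150 > 70
    queue-2: 20+106 = 126 > 70
  db-r sheds 164 req/s to queue-1: 164 each.
    queue-1: 50+164 = 214 > 140
  search-2 sheds 143 req/s to queue-2: 143 each.
    queue-2: 126+143 = 269 > 70
Round 5 — edge-2, queue-1, queue-2 crash.
  edge-2 sheds 150 req/s: no online neighbours, lost.
  queue-1 sheds 214 req/s: no online neighbours, lost.
  queue-2 sheds 269 req/s: no online neighbours, lost.
No further crashes.

4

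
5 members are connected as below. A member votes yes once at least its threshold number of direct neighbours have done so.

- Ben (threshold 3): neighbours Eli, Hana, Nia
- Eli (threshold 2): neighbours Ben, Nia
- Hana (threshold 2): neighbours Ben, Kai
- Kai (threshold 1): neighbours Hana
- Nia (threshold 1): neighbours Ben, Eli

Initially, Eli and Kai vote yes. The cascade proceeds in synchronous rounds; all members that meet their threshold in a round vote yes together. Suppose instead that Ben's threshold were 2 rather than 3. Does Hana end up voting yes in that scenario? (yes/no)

With Ben's threshold at 2:
Round 1 — Eli, Kai vote yes (initial).
Round 2 — checking thresholds:
  Ben: 1 of 3 neighbours < 2, holds.
  Hana: 1 of 2 neighbours < 2, holds.
  Nia: 1 of 2 neighbours ≥ 1, votes yes.
Round 3 — checking thresholds:
  Ben: 2 of 3 neighbours ≥ 2, votes yes.
  Hana: 1 of 2 neighbours < 2, holds.
Round 4 — checking thresholds:
  Hana: 2 of 2 neighbours ≥ 2, votes yes.
Round 5 — no new yes votes; cascade stops.

yes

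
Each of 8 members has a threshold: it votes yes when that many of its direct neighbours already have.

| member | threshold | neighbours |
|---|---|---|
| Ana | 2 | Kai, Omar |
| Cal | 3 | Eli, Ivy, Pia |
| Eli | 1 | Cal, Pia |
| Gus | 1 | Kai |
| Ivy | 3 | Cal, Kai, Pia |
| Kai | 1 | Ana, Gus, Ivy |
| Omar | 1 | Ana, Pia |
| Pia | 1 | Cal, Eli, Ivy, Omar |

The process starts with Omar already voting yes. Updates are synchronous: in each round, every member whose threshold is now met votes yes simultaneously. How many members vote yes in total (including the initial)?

3

Round 1 — Omar votes yes (initial).
Round 2 — checking thresholds:
  Ana: 1 of 2 neighbours < 2, not yet.
  Pia: 1 of 4 neighbours ≥ 1, votes yes.
Round 3 — checking thresholds:
  Ana: 1 of 2 neighbours < 2, not yet.
  Cal: 1 of 3 neighbours < 3, not yet.
  Eli: 1 of 2 neighbours ≥ 1, votes yes.
  Ivy: 1 of 3 neighbours < 3, not yet.
Round 4 — no new yes votes; cascade stops.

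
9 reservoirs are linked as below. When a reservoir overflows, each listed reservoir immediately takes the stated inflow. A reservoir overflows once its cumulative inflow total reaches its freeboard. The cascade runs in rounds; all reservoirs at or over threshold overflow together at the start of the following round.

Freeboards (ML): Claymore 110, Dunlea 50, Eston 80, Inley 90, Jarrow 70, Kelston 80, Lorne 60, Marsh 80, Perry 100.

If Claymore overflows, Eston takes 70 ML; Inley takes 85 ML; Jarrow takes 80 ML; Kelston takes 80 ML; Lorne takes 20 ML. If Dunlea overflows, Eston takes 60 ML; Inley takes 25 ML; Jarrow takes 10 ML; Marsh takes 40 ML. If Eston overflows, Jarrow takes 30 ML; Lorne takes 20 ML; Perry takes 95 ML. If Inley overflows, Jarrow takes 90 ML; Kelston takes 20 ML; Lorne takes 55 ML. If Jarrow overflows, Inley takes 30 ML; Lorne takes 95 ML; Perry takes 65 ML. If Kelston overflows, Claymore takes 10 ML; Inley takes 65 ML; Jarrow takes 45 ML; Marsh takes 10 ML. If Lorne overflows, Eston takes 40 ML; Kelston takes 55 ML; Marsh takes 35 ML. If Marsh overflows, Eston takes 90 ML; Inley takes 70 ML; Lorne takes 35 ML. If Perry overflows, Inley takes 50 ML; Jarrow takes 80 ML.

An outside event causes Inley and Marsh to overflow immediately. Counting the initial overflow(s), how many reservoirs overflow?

Round 1 — Inley, Marsh overflow (initial).
  Eston: +90 → 90 ≥ 80
  Jarrow: +90 → 90 ≥ 70
  Kelston: +20 → 20 < 80
  Lorne: +55+35 → 90 ≥ 60
Round 2 — Eston, Jarrow, Lorne overflow.
  Kelston: +55 → 75 < 80
  Perry: +95+65 → 160 ≥ 100
Round 3 — Perry overflows.
No further overflows.

6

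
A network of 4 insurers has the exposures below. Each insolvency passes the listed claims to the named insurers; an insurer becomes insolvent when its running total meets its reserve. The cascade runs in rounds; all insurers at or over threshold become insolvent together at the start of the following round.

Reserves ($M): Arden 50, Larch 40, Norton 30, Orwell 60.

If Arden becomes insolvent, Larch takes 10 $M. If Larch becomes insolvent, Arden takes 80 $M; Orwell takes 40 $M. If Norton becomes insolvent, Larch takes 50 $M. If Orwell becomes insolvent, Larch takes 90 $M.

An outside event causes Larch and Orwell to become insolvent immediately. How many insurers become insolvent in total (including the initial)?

Round 1 — Larch, Orwell become insolvent (initial).
  Arden: +80 → 80 ≥ 50
Round 2 — Arden becomes insolvent.
No further insolvencies.

3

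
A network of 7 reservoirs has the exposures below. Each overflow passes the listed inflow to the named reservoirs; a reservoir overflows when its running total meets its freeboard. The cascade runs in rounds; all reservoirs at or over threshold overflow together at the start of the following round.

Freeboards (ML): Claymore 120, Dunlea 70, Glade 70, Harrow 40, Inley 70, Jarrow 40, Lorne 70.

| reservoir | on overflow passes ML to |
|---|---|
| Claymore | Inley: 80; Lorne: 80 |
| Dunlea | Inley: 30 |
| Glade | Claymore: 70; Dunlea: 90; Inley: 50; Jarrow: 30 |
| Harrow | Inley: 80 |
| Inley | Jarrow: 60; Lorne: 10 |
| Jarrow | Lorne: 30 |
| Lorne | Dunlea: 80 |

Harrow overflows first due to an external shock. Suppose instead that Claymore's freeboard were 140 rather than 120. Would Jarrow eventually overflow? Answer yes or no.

yes

With Claymore's freeboard at 140:
Round 1 — Harrow overflows (initial).
  Inley: +80 → 80 ≥ 70
Round 2 — Inley overflows.
  Jarrow: +60 → 60 ≥ 40
  Lorne: +10 → 10 < 70
Round 3 — Jarrow overflows.
  Lorne: +30 → 40 < 70
No further overflows.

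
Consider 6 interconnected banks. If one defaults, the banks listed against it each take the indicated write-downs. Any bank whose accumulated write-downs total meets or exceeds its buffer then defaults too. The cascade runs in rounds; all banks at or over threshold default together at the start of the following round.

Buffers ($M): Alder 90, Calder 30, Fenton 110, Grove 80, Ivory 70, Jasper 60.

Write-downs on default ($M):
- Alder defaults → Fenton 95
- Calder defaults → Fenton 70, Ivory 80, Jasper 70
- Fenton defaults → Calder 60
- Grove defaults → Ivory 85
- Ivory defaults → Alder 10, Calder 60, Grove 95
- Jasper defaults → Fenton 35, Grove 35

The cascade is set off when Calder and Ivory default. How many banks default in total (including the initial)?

Round 1 — Calder, Ivory default (initial).
  Alder: +10 → 10 < 90
  Fenton: +70 → 70 < 110
  Grove: +95 → 95 ≥ 80
  Jasper: +70 → 70 ≥ 60
Round 2 — Grove, Jasper default.
  Fenton: +35 → 105 < 110
No further defaults.

4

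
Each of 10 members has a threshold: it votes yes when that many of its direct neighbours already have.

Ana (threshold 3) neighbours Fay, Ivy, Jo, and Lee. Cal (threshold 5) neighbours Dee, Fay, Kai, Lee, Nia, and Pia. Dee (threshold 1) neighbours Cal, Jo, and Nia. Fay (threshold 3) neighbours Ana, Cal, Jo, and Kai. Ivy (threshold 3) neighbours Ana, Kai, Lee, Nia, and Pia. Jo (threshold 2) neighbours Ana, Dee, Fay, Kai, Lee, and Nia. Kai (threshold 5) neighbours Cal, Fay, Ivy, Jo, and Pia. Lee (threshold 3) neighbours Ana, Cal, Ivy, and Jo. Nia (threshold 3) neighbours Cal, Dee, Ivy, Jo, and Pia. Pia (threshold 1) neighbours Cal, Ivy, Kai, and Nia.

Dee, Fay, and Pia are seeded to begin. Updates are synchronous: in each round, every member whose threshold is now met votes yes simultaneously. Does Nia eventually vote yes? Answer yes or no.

Round 1 — Dee, Fay, Pia vote yes (initial).
Round 2 — checking thresholds:
  Ana: 1 of 4 neighbours < 3, below threshold.
  Cal: 3 of 6 neighbours < 5, below threshold.
  Ivy: 1 of 5 neighbours < 3, below threshold.
  Jo: 2 of 6 neighbours ≥ 2, votes yes.
  Kai: 2 of 5 neighbours < 5, below threshold.
  Nia: 2 of 5 neighbours < 3, below threshold.
Round 3 — checking thresholds:
  Ana: 2 of 4 neighbours < 3, below threshold.
  Cal: 3 of 6 neighbours < 5, below threshold.
  Ivy: 1 of 5 neighbours < 3, below threshold.
  Kai: 3 of 5 neighbours < 5, below threshold.
  Lee: 1 of 4 neighbours < 3, below threshold.
  Nia: 3 of 5 neighbours ≥ 3, votes yes.
Round 4 — no new yes votes; cascade stops.

yes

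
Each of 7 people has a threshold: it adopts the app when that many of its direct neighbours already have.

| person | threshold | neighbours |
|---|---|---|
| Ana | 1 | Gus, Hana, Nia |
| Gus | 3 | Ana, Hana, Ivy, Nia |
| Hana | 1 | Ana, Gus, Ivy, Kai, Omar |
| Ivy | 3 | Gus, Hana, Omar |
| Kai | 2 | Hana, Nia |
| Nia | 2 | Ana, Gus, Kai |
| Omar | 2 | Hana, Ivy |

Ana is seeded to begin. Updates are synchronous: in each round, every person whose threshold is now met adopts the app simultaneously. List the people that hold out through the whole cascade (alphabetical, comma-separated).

Round 1 — Ana adopts the app (initial).
Round 2 — checking thresholds:
  Gus: 1 of 4 neighbours < 3, not yet.
  Hana: 1 of 5 neighbours ≥ 1, adopts the app.
  Nia: 1 of 3 neighbours < 2, not yet.
Round 3 — no new adoptions; cascade stops.

Gus, Ivy, Kai, Nia, Omar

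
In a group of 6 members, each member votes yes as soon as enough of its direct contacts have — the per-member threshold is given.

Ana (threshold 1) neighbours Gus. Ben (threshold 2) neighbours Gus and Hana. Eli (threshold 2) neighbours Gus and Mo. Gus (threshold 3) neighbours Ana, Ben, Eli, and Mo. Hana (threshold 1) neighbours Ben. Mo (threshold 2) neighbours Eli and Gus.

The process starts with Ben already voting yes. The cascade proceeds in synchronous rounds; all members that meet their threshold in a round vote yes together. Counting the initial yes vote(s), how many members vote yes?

Round 1 — Ben votes yes (initial).
Round 2 — checking thresholds:
  Gus: 1 of 4 neighbours < 3, holds.
  Hana: 1 of 1 neighbours ≥ 1, votes yes.
Round 3 — no new yes votes; cascade stops.

2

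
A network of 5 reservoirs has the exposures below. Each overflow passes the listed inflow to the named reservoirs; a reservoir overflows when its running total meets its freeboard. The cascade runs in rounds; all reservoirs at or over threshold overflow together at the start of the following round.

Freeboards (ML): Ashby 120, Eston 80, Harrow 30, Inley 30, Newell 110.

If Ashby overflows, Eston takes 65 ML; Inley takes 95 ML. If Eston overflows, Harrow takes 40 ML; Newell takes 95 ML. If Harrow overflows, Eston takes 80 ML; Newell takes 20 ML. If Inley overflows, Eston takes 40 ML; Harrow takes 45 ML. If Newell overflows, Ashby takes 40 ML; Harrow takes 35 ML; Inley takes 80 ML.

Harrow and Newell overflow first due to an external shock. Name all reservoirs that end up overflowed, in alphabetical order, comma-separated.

Round 1 — Harrow, Newell overflow (initial).
  Ashby: +40 → 40 < 120
  Eston: +80 → 80 ≥ 80
  Inley: +80 → 80 ≥ 30
Round 2 — Eston, Inley overflow.
No further overflows.

Eston, Harrow, Inley, Newell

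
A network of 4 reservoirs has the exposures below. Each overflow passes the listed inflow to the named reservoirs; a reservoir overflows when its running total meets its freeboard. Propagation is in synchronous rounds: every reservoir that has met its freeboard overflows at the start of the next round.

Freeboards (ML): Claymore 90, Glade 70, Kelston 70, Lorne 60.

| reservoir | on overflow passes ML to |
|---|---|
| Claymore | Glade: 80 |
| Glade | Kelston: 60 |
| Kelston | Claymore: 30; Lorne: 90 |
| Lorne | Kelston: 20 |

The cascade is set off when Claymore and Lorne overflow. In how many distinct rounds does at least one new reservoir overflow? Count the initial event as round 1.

3

Round 1 — Claymore, Lorne overflow (initial).
  Glade: +80 → 80 ≥ 70
  Kelston: +20 → 20 < 70
Round 2 — Glade overflows.
  Kelston: +60 → 80 ≥ 70
Round 3 — Kelston overflows.
No further overflows.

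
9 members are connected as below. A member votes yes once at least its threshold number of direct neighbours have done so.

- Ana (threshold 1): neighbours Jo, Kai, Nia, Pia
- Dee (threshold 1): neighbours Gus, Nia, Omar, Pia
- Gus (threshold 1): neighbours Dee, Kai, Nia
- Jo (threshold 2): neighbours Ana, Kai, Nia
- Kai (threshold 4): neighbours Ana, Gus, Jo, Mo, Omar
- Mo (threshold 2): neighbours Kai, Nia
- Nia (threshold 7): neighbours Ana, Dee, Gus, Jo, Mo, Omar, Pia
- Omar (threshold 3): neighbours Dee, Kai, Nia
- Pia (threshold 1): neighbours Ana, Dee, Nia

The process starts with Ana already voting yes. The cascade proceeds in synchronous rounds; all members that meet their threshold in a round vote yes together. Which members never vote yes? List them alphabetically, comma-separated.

Jo, Kai, Mo, Nia, Omar

Round 1 — Ana votes yes (initial).
Round 2 — checking thresholds:
  Jo: 1 of 3 neighbours < 2, holds.
  Kai: 1 of 5 neighbours < 4, holds.
  Nia: 1 of 7 neighbours < 7, holds.
  Pia: 1 of 3 neighbours ≥ 1, votes yes.
Round 3 — checking thresholds:
  Dee: 1 of 4 neighbours ≥ 1, votes yes.
  Jo: 1 of 3 neighbours < 2, holds.
  Kai: 1 of 5 neighbours < 4, holds.
  Nia: 2 of 7 neighbours < 7, holds.
Round 4 — checking thresholds:
  Gus: 1 of 3 neighbours ≥ 1, votes yes.
  Jo: 1 of 3 neighbours < 2, holds.
  Kai: 1 of 5 neighbours < 4, holds.
  Nia: 3 of 7 neighbours < 7, holds.
  Omar: 1 of 3 neighbours < 3, holds.
Round 5 — no new yes votes; cascade stops.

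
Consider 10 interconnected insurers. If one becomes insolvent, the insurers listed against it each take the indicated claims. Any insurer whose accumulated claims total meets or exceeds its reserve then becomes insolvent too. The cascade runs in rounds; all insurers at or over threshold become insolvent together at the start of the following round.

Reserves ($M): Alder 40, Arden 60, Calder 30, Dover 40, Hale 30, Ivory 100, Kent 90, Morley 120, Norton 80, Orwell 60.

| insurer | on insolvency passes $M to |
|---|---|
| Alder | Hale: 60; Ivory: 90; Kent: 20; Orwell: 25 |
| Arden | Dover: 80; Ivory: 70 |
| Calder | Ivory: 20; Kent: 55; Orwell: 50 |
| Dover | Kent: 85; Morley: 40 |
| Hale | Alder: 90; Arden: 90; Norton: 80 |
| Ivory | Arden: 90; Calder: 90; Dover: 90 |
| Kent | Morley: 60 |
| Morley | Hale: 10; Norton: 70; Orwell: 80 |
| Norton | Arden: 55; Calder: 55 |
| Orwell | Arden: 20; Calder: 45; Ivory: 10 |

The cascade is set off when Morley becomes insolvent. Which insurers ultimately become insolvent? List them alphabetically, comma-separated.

Calder, Morley, Orwell

Round 1 — Morley becomes insolvent (initial).
  Hale: +10 → 10 < 30
  Norton: +70 → 70 < 80
  Orwell: +80 → 80 ≥ 60
Round 2 — Orwell becomes insolvent.
  Arden: +20 → 20 < 60
  Calder: +45 → 45 ≥ 30
  Ivory: +10 → 10 < 100
Round 3 — Calder becomes insolvent.
  Ivory: +20 → 30 < 100
  Kent: +55 → 55 < 90
No further insolvencies.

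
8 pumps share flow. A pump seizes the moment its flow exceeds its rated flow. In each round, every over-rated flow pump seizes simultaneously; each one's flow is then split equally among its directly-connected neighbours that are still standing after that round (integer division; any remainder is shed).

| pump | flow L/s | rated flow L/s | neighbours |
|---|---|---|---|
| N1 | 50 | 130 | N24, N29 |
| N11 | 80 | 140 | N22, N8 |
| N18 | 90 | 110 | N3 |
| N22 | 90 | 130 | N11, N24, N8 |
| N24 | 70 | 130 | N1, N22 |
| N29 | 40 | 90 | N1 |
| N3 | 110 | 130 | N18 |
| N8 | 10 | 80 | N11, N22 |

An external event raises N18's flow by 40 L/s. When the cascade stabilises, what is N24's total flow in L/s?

Round 1 — N18 at 130 > 110. N18 seizes.
  N18 sheds 130 L/s to N3: 130 each.
    N3: 110+130 = 240 > 130
Round 2 — N3 seizes.
  N3 sheds 240 L/s: no online neighbours, lost.
No further seizures.

70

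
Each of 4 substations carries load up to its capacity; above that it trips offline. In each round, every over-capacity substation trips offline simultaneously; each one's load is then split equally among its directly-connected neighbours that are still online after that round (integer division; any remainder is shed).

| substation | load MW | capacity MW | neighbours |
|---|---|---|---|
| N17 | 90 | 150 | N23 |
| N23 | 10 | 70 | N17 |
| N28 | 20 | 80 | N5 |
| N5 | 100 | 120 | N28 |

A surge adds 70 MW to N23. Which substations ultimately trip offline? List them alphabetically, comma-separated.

N17, N23

Round 1 — N23 at 80 > 70. N23 trips offline.
  N23 sheds 80 MW to N17: 80 each.
    N17: 90+80 = 170 > 150
Round 2 — N17 trips offline.
  N17 sheds 170 MW: no online neighbours, lost.
No further trips.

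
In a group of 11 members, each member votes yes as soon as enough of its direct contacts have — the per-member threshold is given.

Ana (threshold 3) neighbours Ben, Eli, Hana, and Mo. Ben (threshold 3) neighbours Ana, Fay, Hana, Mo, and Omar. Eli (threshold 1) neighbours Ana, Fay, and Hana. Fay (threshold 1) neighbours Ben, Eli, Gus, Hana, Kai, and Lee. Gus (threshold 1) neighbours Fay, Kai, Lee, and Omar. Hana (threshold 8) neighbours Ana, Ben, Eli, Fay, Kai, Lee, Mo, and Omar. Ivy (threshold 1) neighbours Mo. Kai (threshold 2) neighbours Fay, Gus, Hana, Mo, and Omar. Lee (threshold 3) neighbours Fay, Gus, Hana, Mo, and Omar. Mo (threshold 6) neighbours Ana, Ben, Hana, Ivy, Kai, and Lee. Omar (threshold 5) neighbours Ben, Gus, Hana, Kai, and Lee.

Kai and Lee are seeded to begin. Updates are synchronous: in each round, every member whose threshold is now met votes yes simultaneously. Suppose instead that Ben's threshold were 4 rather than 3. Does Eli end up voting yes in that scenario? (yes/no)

yes

With Ben's threshold at 4:
Round 1 — Kai, Lee vote yes (initial).
Round 2 — checking thresholds:
  Fay: 2 of 6 neighbours ≥ 1, votes yes.
  Gus: 2 of 4 neighbours ≥ 1, votes yes.
  Hana: 2 of 8 neighbours < 8, holds.
  Mo: 2 of 6 neighbours < 6, holds.
  Omar: 2 of 5 neighbours < 5, holds.
Round 3 — checking thresholds:
  Ben: 1 of 5 neighbours < 4, holds.
  Eli: 1 of 3 neighbours ≥ 1, votes yes.
  Hana: 3 of 8 neighbours < 8, holds.
  Mo: 2 of 6 neighbours < 6, holds.
  Omar: 3 of 5 neighbours < 5, holds.
Round 4 — no new yes votes; cascade stops.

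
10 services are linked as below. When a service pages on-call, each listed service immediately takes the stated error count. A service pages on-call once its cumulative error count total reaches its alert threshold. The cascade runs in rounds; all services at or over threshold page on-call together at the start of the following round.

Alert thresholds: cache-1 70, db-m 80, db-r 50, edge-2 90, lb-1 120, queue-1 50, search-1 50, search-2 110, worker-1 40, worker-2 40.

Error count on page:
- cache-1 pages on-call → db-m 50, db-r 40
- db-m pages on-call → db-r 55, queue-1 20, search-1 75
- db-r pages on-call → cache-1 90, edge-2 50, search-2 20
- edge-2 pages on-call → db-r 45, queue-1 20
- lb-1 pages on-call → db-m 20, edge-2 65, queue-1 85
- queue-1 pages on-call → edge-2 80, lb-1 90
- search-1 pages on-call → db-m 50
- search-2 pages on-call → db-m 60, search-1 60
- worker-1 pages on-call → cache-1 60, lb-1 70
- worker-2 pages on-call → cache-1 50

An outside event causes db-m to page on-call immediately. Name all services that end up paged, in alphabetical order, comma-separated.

cache-1, db-m, db-r, search-1

Round 1 — db-m pages on-call (initial).
  db-r: +55 → 55 ≥ 50
  queue-1: +20 → 20 < 50
  search-1: +75 → 75 ≥ 50
Round 2 — db-r, search-1 page on-call.
  cache-1: +90 → 90 ≥ 70
  edge-2: +50 → 50 < 90
  search-2: +20 → 20 < 110
Round 3 — cache-1 pages on-call.
No further pages.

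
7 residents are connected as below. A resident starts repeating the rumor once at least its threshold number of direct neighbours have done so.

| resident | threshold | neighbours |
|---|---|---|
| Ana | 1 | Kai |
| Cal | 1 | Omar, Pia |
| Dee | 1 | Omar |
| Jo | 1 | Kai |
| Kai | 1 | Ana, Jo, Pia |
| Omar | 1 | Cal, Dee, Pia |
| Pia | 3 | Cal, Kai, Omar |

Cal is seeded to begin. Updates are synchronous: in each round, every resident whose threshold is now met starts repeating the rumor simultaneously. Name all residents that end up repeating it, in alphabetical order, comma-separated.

Cal, Dee, Omar

Round 1 — Cal starts repeating the rumor (initial).
Round 2 — checking thresholds:
  Omar: 1 of 3 neighbours ≥ 1, starts repeating the rumor.
  Pia: 1 of 3 neighbours < 3, below threshold.
Round 3 — checking thresholds:
  Dee: 1 of 1 neighbours ≥ 1, starts repeating the rumor.
  Pia: 2 of 3 neighbours < 3, below threshold.
Round 4 — no new spreads; cascade stops.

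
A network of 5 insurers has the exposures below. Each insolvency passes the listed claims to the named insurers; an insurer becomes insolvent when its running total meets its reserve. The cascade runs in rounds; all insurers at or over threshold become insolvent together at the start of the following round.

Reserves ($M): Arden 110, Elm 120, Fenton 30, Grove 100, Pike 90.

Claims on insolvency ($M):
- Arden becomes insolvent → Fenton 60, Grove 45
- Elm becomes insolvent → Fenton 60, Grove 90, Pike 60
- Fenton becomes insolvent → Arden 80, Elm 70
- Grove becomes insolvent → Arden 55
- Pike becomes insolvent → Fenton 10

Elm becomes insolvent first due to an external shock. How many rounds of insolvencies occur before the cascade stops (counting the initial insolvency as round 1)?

2

Round 1 — Elm becomes insolvent (initial).
  Fenton: +60 → 60 ≥ 30
  Grove: +90 → 90 < 100
  Pike: +60 → 60 < 90
Round 2 — Fenton becomes insolvent.
  Arden: +80 → 80 < 110
No further insolvencies.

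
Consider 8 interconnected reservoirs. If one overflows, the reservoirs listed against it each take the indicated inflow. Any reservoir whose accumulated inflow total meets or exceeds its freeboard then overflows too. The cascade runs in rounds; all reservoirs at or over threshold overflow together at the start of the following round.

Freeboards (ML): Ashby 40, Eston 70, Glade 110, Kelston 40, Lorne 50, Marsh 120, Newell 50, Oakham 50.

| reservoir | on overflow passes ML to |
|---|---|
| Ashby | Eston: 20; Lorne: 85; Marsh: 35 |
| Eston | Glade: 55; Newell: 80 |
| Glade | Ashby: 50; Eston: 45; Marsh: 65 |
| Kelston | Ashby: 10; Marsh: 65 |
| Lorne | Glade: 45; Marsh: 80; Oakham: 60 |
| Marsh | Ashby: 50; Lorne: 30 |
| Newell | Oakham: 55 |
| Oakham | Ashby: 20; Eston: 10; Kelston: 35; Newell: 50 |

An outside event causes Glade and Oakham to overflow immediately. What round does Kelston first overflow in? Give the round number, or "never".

never

Round 1 — Glade, Oakham overflow (initial).
  Ashby: +50+20 → 70 ≥ 40
  Eston: +45+10 → 55 < 70
  Kelston: +35 → 35 < 40
  Marsh: +65 → 65 < 120
  Newell: +50 → 50 ≥ 50
Round 2 — Ashby, Newell overflow.
  Eston: +20 → 75 ≥ 70
  Lorne: +85 → 85 ≥ 50
  Marsh: +35 → 100 < 120
Round 3 — Eston, Lorne overflow.
  Marsh: +80 → 180 ≥ 120
Round 4 — Marsh overflows.
No further overflows.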